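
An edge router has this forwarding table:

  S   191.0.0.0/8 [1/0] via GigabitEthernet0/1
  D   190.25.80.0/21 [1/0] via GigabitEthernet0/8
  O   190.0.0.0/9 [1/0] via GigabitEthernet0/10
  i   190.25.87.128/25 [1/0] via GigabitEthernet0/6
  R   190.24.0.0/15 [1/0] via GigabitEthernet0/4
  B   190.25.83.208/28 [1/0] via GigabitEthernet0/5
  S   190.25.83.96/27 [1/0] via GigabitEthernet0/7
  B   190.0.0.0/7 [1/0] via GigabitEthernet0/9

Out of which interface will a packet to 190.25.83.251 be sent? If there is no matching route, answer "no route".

GigabitEthernet0/8

Routes whose prefix contains 190.25.83.251:
  190.0.0.0/7 (190.0.0.0 - 191.255.255.255) -> GigabitEthernet0/9
  190.0.0.0/9 (190.0.0.0 - 190.127.255.255) -> GigabitEthernet0/10
  190.24.0.0/15 (190.24.0.0 - 190.25.255.255) -> GigabitEthernet0/4
  190.25.80.0/21 (190.25.80.0 - 190.25.87.255) -> GigabitEthernet0/8
More-specific entries that do NOT match:
  190.25.83.208/28 (190.25.83.208 - 190.25.83.223) does not contain 190.25.83.251
  190.25.83.96/27 (190.25.83.96 - 190.25.83.127) does not contain 190.25.83.251
  190.25.87.128/25 (190.25.87.128 - 190.25.87.255) does not contain 190.25.83.251
Longest matching prefix is /21 -> interface GigabitEthernet0/8.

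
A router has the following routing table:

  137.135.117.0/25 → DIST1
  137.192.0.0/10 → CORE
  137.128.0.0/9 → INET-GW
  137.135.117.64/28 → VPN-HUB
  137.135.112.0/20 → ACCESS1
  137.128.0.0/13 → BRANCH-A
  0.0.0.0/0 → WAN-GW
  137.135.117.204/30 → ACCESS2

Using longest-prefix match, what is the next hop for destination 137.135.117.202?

ACCESS1

Routes whose prefix contains 137.135.117.202:
  0.0.0.0/0 (default, matches everything) -> WAN-GW
  137.128.0.0/9 (137.128.0.0 - 137.255.255.255) -> INET-GW
  137.128.0.0/13 (137.128.0.0 - 137.135.255.255) -> BRANCH-A
  137.135.112.0/20 (137.135.112.0 - 137.135.127.255) -> ACCESS1
More-specific entries that do NOT match:
  137.135.117.204/30 (137.135.117.204 - 137.135.117.207) does not contain 137.135.117.202
  137.135.117.64/28 (137.135.117.64 - 137.135.117.79) does not contain 137.135.117.202
  137.135.117.0/25 (137.135.117.0 - 137.135.117.127) does not contain 137.135.117.202
Longest matching prefix is /20 -> next hop ACCESS1.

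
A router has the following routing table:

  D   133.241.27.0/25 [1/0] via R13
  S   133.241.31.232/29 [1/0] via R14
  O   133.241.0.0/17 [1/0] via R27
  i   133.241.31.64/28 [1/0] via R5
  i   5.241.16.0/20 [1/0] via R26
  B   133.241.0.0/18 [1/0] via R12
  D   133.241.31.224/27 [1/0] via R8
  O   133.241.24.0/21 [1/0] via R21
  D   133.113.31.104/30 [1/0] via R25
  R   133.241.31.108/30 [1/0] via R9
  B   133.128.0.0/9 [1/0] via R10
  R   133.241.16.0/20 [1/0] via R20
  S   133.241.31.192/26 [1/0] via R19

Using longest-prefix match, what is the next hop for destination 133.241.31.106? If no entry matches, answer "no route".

Routes whose prefix contains 133.241.31.106:
  133.128.0.0/9 (133.128.0.0 - 133.255.255.255) -> R10
  133.241.0.0/17 (133.241.0.0 - 133.241.127.255) -> R27
  133.241.0.0/18 (133.241.0.0 - 133.241.63.255) -> R12
  133.241.16.0/20 (133.241.16.0 - 133.241.31.255) -> R20
  133.241.24.0/21 (133.241.24.0 - 133.241.31.255) -> R21
More-specific entries that do NOT match:
  133.113.31.104/30 (133.113.31.104 - 133.113.31.107) does not contain 133.241.31.106
  133.241.31.108/30 (133.241.31.108 - 133.241.31.111) does not contain 133.241.31.106
  133.241.31.232/29 (133.241.31.232 - 133.241.31.239) does not contain 133.241.31.106
  133.241.31.64/28 (133.241.31.64 - 133.241.31.79) does not contain 133.241.31.106
  133.241.31.224/27 (133.241.31.224 - 133.241.31.255) does not contain 133.241.31.106
  133.241.31.192/26 (133.241.31.192 - 133.241.31.255) does not contain 133.241.31.106
  133.241.27.0/25 (133.241.27.0 - 133.241.27.127) does not contain 133.241.31.106
Longest matching prefix is /21 -> next hop R21.

R21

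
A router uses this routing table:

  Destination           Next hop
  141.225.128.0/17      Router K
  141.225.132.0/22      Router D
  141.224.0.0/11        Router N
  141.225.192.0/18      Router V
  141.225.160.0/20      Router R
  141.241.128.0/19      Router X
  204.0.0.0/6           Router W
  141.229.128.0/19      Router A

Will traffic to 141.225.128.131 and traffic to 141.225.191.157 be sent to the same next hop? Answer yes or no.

yes

141.225.128.131: longest match 141.225.128.0/17 -> Router K
141.225.191.157: longest match 141.225.128.0/17 -> Router K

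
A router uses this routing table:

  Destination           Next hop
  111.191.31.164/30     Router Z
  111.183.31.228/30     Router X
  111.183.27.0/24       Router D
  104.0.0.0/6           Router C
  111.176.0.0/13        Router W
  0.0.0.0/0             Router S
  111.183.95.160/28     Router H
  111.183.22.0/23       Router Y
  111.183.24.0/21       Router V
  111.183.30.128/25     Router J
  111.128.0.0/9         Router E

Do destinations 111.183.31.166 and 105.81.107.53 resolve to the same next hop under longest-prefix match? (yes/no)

111.183.31.166: longest match 111.183.24.0/21 -> Router V
105.81.107.53: longest match 104.0.0.0/6 -> Router C

no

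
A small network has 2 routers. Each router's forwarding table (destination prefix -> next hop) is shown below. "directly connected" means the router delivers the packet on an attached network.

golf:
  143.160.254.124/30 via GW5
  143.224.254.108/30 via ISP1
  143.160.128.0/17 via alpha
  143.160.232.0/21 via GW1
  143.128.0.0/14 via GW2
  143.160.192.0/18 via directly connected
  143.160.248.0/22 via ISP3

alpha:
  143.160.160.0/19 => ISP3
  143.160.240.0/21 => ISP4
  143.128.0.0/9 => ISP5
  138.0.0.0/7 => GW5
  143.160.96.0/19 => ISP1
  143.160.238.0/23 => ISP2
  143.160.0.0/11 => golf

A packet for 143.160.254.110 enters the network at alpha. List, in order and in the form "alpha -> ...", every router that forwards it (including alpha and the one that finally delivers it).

At alpha: longest match for 143.160.254.110 is 143.160.0.0/11 -> golf
At golf: longest match for 143.160.254.110 is 143.160.192.0/18 -> directly connected

alpha -> golf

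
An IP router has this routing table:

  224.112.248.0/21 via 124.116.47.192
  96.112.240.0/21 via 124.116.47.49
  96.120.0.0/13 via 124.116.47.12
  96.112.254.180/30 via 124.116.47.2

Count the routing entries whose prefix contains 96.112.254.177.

No listed prefix contains 96.112.254.177.
Total matching entries: 0.

0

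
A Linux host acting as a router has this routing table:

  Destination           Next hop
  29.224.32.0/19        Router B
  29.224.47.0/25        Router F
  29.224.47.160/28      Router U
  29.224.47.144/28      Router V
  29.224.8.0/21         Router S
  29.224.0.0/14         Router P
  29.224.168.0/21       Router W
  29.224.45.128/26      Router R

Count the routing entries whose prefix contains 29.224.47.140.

2

Prefixes containing 29.224.47.140:
  29.224.0.0/14 (29.224.0.0 - 29.227.255.255)
  29.224.32.0/19 (29.224.32.0 - 29.224.63.255)
Total matching entries: 2.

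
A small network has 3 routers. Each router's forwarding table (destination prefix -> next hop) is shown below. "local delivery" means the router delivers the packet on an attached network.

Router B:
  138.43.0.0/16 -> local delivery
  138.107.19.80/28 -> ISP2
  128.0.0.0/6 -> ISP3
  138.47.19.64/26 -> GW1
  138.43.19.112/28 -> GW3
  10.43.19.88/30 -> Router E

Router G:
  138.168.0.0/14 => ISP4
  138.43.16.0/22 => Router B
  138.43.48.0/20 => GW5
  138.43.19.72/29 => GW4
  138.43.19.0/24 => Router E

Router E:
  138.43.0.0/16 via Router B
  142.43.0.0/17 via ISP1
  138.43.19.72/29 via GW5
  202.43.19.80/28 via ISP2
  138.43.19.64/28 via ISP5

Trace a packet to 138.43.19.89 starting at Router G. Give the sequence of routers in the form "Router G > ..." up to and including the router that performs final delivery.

At Router G: longest match for 138.43.19.89 is 138.43.19.0/24 -> Router E
At Router E: longest match for 138.43.19.89 is 138.43.0.0/16 -> Router B
At Router B: longest match for 138.43.19.89 is 138.43.0.0/16 -> local delivery

Router G > Router E > Router B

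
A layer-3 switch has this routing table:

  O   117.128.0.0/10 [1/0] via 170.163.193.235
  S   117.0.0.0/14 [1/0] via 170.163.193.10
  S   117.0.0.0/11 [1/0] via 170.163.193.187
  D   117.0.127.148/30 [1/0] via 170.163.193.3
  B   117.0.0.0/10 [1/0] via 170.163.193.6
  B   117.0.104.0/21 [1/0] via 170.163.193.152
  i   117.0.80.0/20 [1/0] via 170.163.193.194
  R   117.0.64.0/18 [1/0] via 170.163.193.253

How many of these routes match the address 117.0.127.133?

Prefixes containing 117.0.127.133:
  117.0.0.0/10 (117.0.0.0 - 117.63.255.255)
  117.0.0.0/11 (117.0.0.0 - 117.31.255.255)
  117.0.0.0/14 (117.0.0.0 - 117.3.255.255)
  117.0.64.0/18 (117.0.64.0 - 117.0.127.255)
Total matching entries: 4.

4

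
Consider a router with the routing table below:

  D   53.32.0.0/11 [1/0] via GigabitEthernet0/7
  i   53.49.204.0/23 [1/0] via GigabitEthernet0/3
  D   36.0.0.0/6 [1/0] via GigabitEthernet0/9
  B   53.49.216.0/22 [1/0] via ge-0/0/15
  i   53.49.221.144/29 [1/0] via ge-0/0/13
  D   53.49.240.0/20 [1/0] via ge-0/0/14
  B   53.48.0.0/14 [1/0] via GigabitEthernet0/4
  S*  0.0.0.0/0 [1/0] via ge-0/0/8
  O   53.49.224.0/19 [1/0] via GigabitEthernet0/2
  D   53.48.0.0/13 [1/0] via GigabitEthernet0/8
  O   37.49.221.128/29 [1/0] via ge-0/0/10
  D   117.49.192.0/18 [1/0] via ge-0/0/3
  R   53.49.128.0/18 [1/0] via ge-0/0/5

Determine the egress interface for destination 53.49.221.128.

GigabitEthernet0/4

Routes whose prefix contains 53.49.221.128:
  0.0.0.0/0 (default, matches everything) -> ge-0/0/8
  53.32.0.0/11 (53.32.0.0 - 53.63.255.255) -> GigabitEthernet0/7
  53.48.0.0/13 (53.48.0.0 - 53.55.255.255) -> GigabitEthernet0/8
  53.48.0.0/14 (53.48.0.0 - 53.51.255.255) -> GigabitEthernet0/4
More-specific entries that do NOT match:
  53.49.221.144/29 (53.49.221.144 - 53.49.221.151) does not contain 53.49.221.128
  37.49.221.128/29 (37.49.221.128 - 37.49.221.135) does not contain 53.49.221.128
  53.49.204.0/23 (53.49.204.0 - 53.49.205.255) does not contain 53.49.221.128
  53.49.216.0/22 (53.49.216.0 - 53.49.219.255) does not contain 53.49.221.128
  53.49.240.0/20 (53.49.240.0 - 53.49.255.255) does not contain 53.49.221.128
  53.49.224.0/19 (53.49.224.0 - 53.49.255.255) does not contain 53.49.221.128
  117.49.192.0/18 (117.49.192.0 - 117.49.255.255) does not contain 53.49.221.128
  53.49.128.0/18 (53.49.128.0 - 53.49.191.255) does not contain 53.49.221.128
Longest matching prefix is /14 -> interface GigabitEthernet0/4.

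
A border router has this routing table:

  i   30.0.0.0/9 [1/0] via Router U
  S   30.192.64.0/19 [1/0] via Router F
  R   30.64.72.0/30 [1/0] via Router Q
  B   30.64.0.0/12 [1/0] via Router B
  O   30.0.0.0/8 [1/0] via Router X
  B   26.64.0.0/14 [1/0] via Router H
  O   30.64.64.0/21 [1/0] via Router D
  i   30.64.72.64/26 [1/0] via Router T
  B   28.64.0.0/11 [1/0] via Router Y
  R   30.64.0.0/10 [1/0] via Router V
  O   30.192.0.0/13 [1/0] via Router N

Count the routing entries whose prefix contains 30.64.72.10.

Prefixes containing 30.64.72.10:
  30.0.0.0/8 (30.0.0.0 - 30.255.255.255)
  30.0.0.0/9 (30.0.0.0 - 30.127.255.255)
  30.64.0.0/10 (30.64.0.0 - 30.127.255.255)
  30.64.0.0/12 (30.64.0.0 - 30.79.255.255)
Total matching entries: 4.

4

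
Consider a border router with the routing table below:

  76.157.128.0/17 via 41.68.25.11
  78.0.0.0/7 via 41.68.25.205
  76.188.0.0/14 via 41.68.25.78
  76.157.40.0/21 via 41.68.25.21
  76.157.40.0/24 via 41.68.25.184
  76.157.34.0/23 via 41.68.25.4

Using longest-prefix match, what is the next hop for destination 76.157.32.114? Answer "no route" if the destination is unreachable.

no route

No entry's prefix contains 76.157.32.114; there is no default route.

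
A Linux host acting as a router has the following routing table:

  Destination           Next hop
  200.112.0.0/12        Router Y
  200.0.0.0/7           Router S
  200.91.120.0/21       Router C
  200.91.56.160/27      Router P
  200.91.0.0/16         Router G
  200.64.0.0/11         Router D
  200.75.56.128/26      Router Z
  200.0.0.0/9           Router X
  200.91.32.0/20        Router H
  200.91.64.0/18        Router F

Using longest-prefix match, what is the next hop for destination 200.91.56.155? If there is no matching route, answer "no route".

Router G

Routes whose prefix contains 200.91.56.155:
  200.0.0.0/7 (200.0.0.0 - 201.255.255.255) -> Router S
  200.0.0.0/9 (200.0.0.0 - 200.127.255.255) -> Router X
  200.64.0.0/11 (200.64.0.0 - 200.95.255.255) -> Router D
  200.91.0.0/16 (200.91.0.0 - 200.91.255.255) -> Router G
More-specific entries that do NOT match:
  200.91.56.160/27 (200.91.56.160 - 200.91.56.191) does not contain 200.91.56.155
  200.75.56.128/26 (200.75.56.128 - 200.75.56.191) does not contain 200.91.56.155
  200.91.120.0/21 (200.91.120.0 - 200.91.127.255) does not contain 200.91.56.155
  200.91.32.0/20 (200.91.32.0 - 200.91.47.255) does not contain 200.91.56.155
  200.91.64.0/18 (200.91.64.0 - 200.91.127.255) does not contain 200.91.56.155
Longest matching prefix is /16 -> next hop Router G.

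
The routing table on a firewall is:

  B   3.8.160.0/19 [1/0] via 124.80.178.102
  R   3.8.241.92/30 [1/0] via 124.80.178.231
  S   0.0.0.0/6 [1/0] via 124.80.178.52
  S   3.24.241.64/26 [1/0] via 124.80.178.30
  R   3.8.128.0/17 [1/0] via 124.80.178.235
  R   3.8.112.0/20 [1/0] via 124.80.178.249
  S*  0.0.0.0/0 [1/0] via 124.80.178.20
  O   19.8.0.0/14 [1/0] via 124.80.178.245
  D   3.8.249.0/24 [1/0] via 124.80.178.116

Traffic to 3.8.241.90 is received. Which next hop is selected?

124.80.178.235

Routes whose prefix contains 3.8.241.90:
  0.0.0.0/0 (default, matches everything) -> 124.80.178.20
  0.0.0.0/6 (0.0.0.0 - 3.255.255.255) -> 124.80.178.52
  3.8.128.0/17 (3.8.128.0 - 3.8.255.255) -> 124.80.178.235
More-specific entries that do NOT match:
  3.8.241.92/30 (3.8.241.92 - 3.8.241.95) does not contain 3.8.241.90
  3.24.241.64/26 (3.24.241.64 - 3.24.241.127) does not contain 3.8.241.90
  3.8.249.0/24 (3.8.249.0 - 3.8.249.255) does not contain 3.8.241.90
  3.8.112.0/20 (3.8.112.0 - 3.8.127.255) does not contain 3.8.241.90
  3.8.160.0/19 (3.8.160.0 - 3.8.191.255) does not contain 3.8.241.90
Longest matching prefix is /17 -> next hop 124.80.178.235.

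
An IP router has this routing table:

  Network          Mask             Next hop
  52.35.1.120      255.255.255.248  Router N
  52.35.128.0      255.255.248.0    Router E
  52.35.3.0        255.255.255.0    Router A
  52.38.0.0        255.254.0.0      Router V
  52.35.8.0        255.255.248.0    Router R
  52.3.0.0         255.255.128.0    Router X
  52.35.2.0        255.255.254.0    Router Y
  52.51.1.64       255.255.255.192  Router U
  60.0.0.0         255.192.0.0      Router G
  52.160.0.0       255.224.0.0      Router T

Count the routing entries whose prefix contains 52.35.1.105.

0

No listed prefix contains 52.35.1.105.
Total matching entries: 0.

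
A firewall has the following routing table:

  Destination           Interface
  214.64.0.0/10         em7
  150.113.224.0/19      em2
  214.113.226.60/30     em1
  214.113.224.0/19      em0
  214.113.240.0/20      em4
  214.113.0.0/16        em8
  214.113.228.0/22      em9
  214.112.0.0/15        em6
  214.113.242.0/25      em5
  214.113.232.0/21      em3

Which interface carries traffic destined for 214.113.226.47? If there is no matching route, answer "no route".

Routes whose prefix contains 214.113.226.47:
  214.64.0.0/10 (214.64.0.0 - 214.127.255.255) -> em7
  214.112.0.0/15 (214.112.0.0 - 214.113.255.255) -> em6
  214.113.0.0/16 (214.113.0.0 - 214.113.255.255) -> em8
  214.113.224.0/19 (214.113.224.0 - 214.113.255.255) -> em0
More-specific entries that do NOT match:
  214.113.226.60/30 (214.113.226.60 - 214.113.226.63) does not contain 214.113.226.47
  214.113.242.0/25 (214.113.242.0 - 214.113.242.127) does not contain 214.113.226.47
  214.113.228.0/22 (214.113.228.0 - 214.113.231.255) does not contain 214.113.226.47
  214.113.232.0/21 (214.113.232.0 - 214.113.239.255) does not contain 214.113.226.47
  214.113.240.0/20 (214.113.240.0 - 214.113.255.255) does not contain 214.113.226.47
Longest matching prefix is /19 -> interface em0.

em0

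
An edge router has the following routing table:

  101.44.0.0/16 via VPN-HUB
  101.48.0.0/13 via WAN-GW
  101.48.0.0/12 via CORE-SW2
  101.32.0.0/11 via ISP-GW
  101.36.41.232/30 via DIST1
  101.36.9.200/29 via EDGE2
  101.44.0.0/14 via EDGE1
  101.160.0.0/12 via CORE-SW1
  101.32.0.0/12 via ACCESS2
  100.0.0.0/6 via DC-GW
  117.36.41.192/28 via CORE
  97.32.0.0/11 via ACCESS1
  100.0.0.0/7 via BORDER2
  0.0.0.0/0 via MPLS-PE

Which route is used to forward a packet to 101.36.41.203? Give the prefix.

101.32.0.0/12

Entries matching 101.36.41.203:
  0.0.0.0/0 (default, matches everything)
  100.0.0.0/6 (100.0.0.0 - 103.255.255.255)
  100.0.0.0/7 (100.0.0.0 - 101.255.255.255)
  101.32.0.0/11 (101.32.0.0 - 101.63.255.255)
  101.32.0.0/12 (101.32.0.0 - 101.47.255.255)
Most specific is 101.32.0.0/12.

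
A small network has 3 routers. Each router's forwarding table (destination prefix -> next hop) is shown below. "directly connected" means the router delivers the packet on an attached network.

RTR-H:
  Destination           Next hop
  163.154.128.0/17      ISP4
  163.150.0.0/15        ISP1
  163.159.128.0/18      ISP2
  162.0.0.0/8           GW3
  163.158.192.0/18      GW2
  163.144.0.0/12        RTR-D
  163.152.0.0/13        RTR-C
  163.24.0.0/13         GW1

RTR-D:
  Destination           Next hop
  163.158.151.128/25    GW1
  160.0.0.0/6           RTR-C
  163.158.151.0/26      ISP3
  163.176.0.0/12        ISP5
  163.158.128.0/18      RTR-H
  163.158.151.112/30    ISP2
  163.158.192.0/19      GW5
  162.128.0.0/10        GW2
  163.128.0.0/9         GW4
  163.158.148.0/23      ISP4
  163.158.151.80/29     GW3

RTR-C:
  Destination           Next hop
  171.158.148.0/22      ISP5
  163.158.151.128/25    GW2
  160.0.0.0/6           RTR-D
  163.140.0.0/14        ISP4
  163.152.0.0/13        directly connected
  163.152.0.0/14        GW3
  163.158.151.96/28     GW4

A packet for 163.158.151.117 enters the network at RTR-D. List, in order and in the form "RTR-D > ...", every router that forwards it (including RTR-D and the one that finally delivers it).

At RTR-D: longest match for 163.158.151.117 is 163.158.128.0/18 -> RTR-H
At RTR-H: longest match for 163.158.151.117 is 163.152.0.0/13 -> RTR-C
At RTR-C: longest match for 163.158.151.117 is 163.152.0.0/13 -> directly connected

RTR-D > RTR-H > RTR-C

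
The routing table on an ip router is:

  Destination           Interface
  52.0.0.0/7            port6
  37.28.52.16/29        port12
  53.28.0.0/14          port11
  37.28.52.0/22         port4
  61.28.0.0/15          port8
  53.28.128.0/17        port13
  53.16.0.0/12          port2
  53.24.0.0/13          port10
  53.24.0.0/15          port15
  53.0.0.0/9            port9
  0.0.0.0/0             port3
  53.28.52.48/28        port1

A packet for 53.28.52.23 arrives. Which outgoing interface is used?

Routes whose prefix contains 53.28.52.23:
  0.0.0.0/0 (default, matches everything) -> port3
  52.0.0.0/7 (52.0.0.0 - 53.255.255.255) -> port6
  53.0.0.0/9 (53.0.0.0 - 53.127.255.255) -> port9
  53.16.0.0/12 (53.16.0.0 - 53.31.255.255) -> port2
  53.24.0.0/13 (53.24.0.0 - 53.31.255.255) -> port10
  53.28.0.0/14 (53.28.0.0 - 53.31.255.255) -> port11
More-specific entries that do NOT match:
  37.28.52.16/29 (37.28.52.16 - 37.28.52.23) does not contain 53.28.52.23
  53.28.52.48/28 (53.28.52.48 - 53.28.52.63) does not contain 53.28.52.23
  37.28.52.0/22 (37.28.52.0 - 37.28.55.255) does not contain 53.28.52.23
  53.28.128.0/17 (53.28.128.0 - 53.28.255.255) does not contain 53.28.52.23
  61.28.0.0/15 (61.28.0.0 - 61.29.255.255) does not contain 53.28.52.23
  53.24.0.0/15 (53.24.0.0 - 53.25.255.255) does not contain 53.28.52.23
Longest matching prefix is /14 -> interface port11.

port11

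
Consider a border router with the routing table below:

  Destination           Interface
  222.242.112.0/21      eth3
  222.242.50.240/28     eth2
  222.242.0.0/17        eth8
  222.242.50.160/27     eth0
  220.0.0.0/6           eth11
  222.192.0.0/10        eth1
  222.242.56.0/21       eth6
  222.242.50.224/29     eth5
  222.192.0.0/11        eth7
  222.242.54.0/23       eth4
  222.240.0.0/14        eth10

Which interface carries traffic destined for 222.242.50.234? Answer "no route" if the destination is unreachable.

eth8

Routes whose prefix contains 222.242.50.234:
  220.0.0.0/6 (220.0.0.0 - 223.255.255.255) -> eth11
  222.192.0.0/10 (222.192.0.0 - 222.255.255.255) -> eth1
  222.240.0.0/14 (222.240.0.0 - 222.243.255.255) -> eth10
  222.242.0.0/17 (222.242.0.0 - 222.242.127.255) -> eth8
More-specific entries that do NOT match:
  222.242.50.224/29 (222.242.50.224 - 222.242.50.231) does not contain 222.242.50.234
  222.242.50.240/28 (222.242.50.240 - 222.242.50.255) does not contain 222.242.50.234
  222.242.50.160/27 (222.242.50.160 - 222.242.50.191) does not contain 222.242.50.234
  222.242.54.0/23 (222.242.54.0 - 222.242.55.255) does not contain 222.242.50.234
  222.242.112.0/21 (222.242.112.0 - 222.242.119.255) does not contain 222.242.50.234
  222.242.56.0/21 (222.242.56.0 - 222.242.63.255) does not contain 222.242.50.234
Longest matching prefix is /17 -> interface eth8.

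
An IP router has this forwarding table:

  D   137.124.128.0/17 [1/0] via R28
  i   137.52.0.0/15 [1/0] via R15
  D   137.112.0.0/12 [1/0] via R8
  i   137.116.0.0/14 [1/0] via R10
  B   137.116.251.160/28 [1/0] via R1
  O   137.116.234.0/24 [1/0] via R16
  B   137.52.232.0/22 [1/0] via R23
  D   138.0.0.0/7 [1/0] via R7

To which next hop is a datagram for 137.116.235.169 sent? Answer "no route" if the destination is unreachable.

R10

Routes whose prefix contains 137.116.235.169:
  137.112.0.0/12 (137.112.0.0 - 137.127.255.255) -> R8
  137.116.0.0/14 (137.116.0.0 - 137.119.255.255) -> R10
More-specific entries that do NOT match:
  137.116.251.160/28 (137.116.251.160 - 137.116.251.175) does not contain 137.116.235.169
  137.116.234.0/24 (137.116.234.0 - 137.116.234.255) does not contain 137.116.235.169
  137.52.232.0/22 (137.52.232.0 - 137.52.235.255) does not contain 137.116.235.169
  137.124.128.0/17 (137.124.128.0 - 137.124.255.255) does not contain 137.116.235.169
  137.52.0.0/15 (137.52.0.0 - 137.53.255.255) does not contain 137.116.235.169
Longest matching prefix is /14 -> next hop R10.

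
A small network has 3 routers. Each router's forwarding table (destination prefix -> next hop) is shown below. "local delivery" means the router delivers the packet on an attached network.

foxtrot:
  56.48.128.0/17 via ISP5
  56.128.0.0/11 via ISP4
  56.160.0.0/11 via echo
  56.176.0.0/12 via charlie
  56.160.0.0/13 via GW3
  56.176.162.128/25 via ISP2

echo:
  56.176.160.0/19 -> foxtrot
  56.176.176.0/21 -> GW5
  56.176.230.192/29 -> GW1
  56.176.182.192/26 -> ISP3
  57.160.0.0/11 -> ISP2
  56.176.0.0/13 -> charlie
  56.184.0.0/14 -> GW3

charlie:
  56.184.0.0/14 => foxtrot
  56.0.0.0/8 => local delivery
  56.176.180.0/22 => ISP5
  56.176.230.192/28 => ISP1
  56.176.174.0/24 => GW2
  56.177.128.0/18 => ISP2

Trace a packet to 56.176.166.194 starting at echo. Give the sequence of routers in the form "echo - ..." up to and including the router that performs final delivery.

echo - foxtrot - charlie

At echo: longest match for 56.176.166.194 is 56.176.160.0/19 -> foxtrot
At foxtrot: longest match for 56.176.166.194 is 56.176.0.0/12 -> charlie
At charlie: longest match for 56.176.166.194 is 56.0.0.0/8 -> local delivery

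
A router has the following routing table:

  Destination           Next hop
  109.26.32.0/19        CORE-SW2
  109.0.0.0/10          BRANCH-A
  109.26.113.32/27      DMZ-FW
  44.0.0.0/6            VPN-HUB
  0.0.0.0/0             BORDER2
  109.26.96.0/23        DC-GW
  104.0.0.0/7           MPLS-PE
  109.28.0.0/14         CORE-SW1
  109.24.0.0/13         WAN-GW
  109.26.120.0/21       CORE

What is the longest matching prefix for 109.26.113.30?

Entries matching 109.26.113.30:
  0.0.0.0/0 (default, matches everything)
  109.0.0.0/10 (109.0.0.0 - 109.63.255.255)
  109.24.0.0/13 (109.24.0.0 - 109.31.255.255)
Most specific is 109.24.0.0/13.

109.24.0.0/13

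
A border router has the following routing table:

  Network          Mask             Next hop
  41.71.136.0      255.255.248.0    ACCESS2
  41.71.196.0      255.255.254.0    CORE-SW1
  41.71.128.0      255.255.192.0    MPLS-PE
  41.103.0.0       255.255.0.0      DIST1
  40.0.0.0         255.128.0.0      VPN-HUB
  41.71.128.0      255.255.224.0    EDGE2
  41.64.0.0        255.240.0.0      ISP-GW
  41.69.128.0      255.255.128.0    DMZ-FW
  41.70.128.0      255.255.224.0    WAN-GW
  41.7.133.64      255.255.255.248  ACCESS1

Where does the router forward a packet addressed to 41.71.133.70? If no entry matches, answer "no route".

EDGE2

Routes whose prefix contains 41.71.133.70:
  41.64.0.0/12 (41.64.0.0 - 41.79.255.255) -> ISP-GW
  41.71.128.0/18 (41.71.128.0 - 41.71.191.255) -> MPLS-PE
  41.71.128.0/19 (41.71.128.0 - 41.71.159.255) -> EDGE2
More-specific entries that do NOT match:
  41.7.133.64/29 (41.7.133.64 - 41.7.133.71) does not contain 41.71.133.70
  41.71.196.0/23 (41.71.196.0 - 41.71.197.255) does not contain 41.71.133.70
  41.71.136.0/21 (41.71.136.0 - 41.71.143.255) does not contain 41.71.133.70
Longest matching prefix is /19 -> next hop EDGE2.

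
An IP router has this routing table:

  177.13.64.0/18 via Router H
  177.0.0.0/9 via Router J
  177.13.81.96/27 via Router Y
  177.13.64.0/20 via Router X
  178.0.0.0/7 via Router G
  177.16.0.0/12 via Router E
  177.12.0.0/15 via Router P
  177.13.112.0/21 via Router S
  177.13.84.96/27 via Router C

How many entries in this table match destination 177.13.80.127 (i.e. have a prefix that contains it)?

3

Prefixes containing 177.13.80.127:
  177.0.0.0/9 (177.0.0.0 - 177.127.255.255)
  177.12.0.0/15 (177.12.0.0 - 177.13.255.255)
  177.13.64.0/18 (177.13.64.0 - 177.13.127.255)
Total matching entries: 3.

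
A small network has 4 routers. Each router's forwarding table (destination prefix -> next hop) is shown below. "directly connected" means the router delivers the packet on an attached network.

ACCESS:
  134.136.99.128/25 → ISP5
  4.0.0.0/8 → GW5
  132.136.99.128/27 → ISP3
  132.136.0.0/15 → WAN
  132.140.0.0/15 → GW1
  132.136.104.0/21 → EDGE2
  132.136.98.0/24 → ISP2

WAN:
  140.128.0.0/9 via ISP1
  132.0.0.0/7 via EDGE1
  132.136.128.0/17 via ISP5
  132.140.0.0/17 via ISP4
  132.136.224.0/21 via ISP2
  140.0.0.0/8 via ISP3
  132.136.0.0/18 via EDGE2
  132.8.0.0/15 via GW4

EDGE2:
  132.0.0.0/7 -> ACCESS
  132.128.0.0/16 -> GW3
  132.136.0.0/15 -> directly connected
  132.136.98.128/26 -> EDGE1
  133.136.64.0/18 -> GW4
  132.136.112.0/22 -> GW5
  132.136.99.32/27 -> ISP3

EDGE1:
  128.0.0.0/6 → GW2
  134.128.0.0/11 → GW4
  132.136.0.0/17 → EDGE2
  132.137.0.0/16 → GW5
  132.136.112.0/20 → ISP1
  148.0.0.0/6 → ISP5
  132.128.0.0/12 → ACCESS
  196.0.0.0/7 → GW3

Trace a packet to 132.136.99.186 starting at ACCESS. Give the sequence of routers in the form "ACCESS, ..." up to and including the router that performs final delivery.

At ACCESS: longest match for 132.136.99.186 is 132.136.0.0/15 -> WAN
At WAN: longest match for 132.136.99.186 is 132.0.0.0/7 -> EDGE1
At EDGE1: longest match for 132.136.99.186 is 132.136.0.0/17 -> EDGE2
At EDGE2: longest match for 132.136.99.186 is 132.136.0.0/15 -> directly connected

ACCESS, WAN, EDGE1, EDGE2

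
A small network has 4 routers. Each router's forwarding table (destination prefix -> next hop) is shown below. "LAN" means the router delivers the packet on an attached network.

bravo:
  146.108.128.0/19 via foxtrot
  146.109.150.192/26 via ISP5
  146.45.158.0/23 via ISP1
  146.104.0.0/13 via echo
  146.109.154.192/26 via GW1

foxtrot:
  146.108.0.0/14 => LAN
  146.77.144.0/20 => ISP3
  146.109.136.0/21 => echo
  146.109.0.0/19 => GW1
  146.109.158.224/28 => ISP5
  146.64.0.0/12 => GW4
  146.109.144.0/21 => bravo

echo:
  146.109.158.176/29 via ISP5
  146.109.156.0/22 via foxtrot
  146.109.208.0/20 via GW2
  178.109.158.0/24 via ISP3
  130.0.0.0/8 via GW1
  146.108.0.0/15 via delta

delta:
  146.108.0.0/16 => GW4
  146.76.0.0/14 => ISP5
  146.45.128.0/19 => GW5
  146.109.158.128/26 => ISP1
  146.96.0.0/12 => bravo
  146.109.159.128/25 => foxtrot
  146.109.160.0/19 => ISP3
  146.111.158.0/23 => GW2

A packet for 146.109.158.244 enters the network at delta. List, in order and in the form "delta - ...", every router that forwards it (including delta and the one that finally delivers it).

At delta: longest match for 146.109.158.244 is 146.96.0.0/12 -> bravo
At bravo: longest match for 146.109.158.244 is 146.104.0.0/13 -> echo
At echo: longest match for 146.109.158.244 is 146.109.156.0/22 -> foxtrot
At foxtrot: longest match for 146.109.158.244 is 146.108.0.0/14 -> LAN

delta - bravo - echo - foxtrot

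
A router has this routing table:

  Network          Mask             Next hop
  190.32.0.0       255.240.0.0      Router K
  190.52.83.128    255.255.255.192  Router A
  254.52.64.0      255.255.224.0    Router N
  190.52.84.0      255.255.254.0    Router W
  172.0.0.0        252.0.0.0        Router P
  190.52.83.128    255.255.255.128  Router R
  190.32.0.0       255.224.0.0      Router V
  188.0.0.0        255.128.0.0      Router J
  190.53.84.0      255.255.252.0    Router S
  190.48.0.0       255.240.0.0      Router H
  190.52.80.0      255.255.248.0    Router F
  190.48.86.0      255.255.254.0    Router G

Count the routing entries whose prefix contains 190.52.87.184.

Prefixes containing 190.52.87.184:
  190.32.0.0/11 (190.32.0.0 - 190.63.255.255)
  190.48.0.0/12 (190.48.0.0 - 190.63.255.255)
  190.52.80.0/21 (190.52.80.0 - 190.52.87.255)
Total matching entries: 3.

3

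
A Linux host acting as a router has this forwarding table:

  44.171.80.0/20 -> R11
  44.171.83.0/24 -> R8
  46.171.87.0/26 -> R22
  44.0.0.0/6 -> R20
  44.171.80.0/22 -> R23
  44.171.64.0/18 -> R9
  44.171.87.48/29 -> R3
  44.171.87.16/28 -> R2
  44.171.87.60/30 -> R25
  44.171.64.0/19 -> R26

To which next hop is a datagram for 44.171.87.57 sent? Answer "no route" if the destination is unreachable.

R11

Routes whose prefix contains 44.171.87.57:
  44.0.0.0/6 (44.0.0.0 - 47.255.255.255) -> R20
  44.171.64.0/18 (44.171.64.0 - 44.171.127.255) -> R9
  44.171.64.0/19 (44.171.64.0 - 44.171.95.255) -> R26
  44.171.80.0/20 (44.171.80.0 - 44.171.95.255) -> R11
More-specific entries that do NOT match:
  44.171.87.60/30 (44.171.87.60 - 44.171.87.63) does not contain 44.171.87.57
  44.171.87.48/29 (44.171.87.48 - 44.171.87.55) does not contain 44.171.87.57
  44.171.87.16/28 (44.171.87.16 - 44.171.87.31) does not contain 44.171.87.57
  46.171.87.0/26 (46.171.87.0 - 46.171.87.63) does not contain 44.171.87.57
  44.171.83.0/24 (44.171.83.0 - 44.171.83.255) does not contain 44.171.87.57
  44.171.80.0/22 (44.171.80.0 - 44.171.83.255) does not contain 44.171.87.57
Longest matching prefix is /20 -> next hop R11.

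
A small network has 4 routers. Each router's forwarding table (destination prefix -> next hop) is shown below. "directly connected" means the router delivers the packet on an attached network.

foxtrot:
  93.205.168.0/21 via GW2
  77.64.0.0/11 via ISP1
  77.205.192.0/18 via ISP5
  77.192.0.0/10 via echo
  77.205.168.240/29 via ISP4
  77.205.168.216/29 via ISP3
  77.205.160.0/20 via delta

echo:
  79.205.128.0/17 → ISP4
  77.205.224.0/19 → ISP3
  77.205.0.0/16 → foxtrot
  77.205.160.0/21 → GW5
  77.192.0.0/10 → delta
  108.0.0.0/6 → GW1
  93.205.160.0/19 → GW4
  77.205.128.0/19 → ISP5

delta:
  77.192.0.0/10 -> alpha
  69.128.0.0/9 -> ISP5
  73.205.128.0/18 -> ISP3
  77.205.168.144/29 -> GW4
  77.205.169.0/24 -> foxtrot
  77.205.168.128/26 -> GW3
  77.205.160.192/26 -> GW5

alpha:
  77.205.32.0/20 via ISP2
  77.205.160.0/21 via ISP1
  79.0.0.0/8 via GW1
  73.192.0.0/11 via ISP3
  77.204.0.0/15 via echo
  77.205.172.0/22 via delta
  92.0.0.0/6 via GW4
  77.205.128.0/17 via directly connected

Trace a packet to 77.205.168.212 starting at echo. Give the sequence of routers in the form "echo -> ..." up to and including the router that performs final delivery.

At echo: longest match for 77.205.168.212 is 77.205.0.0/16 -> foxtrot
At foxtrot: longest match for 77.205.168.212 is 77.205.160.0/20 -> delta
At delta: longest match for 77.205.168.212 is 77.192.0.0/10 -> alpha
At alpha: longest match for 77.205.168.212 is 77.205.128.0/17 -> directly connected

echo -> foxtrot -> delta -> alpha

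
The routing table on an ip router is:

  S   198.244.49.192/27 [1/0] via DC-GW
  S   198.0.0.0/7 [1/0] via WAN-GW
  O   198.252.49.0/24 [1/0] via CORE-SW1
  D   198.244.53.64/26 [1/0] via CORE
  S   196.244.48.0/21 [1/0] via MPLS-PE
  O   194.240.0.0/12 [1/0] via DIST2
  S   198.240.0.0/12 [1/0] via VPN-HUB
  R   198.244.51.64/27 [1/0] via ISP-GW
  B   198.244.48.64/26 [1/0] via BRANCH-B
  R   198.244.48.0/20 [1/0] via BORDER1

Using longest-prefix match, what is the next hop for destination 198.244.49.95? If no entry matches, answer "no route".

BORDER1

Routes whose prefix contains 198.244.49.95:
  198.0.0.0/7 (198.0.0.0 - 199.255.255.255) -> WAN-GW
  198.240.0.0/12 (198.240.0.0 - 198.255.255.255) -> VPN-HUB
  198.244.48.0/20 (198.244.48.0 - 198.244.63.255) -> BORDER1
More-specific entries that do NOT match:
  198.244.49.192/27 (198.244.49.192 - 198.244.49.223) does not contain 198.244.49.95
  198.244.51.64/27 (198.244.51.64 - 198.244.51.95) does not contain 198.244.49.95
  198.244.53.64/26 (198.244.53.64 - 198.244.53.127) does not contain 198.244.49.95
  198.244.48.64/26 (198.244.48.64 - 198.244.48.127) does not contain 198.244.49.95
  198.252.49.0/24 (198.252.49.0 - 198.252.49.255) does not contain 198.244.49.95
  196.244.48.0/21 (196.244.48.0 - 196.244.55.255) does not contain 198.244.49.95
Longest matching prefix is /20 -> next hop BORDER1.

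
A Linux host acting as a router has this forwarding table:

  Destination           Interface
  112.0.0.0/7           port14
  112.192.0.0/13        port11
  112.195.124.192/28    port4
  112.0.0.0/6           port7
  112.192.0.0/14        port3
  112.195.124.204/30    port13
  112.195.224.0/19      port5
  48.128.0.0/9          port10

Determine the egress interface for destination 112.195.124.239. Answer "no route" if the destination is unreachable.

port3

Routes whose prefix contains 112.195.124.239:
  112.0.0.0/6 (112.0.0.0 - 115.255.255.255) -> port7
  112.0.0.0/7 (112.0.0.0 - 113.255.255.255) -> port14
  112.192.0.0/13 (112.192.0.0 - 112.199.255.255) -> port11
  112.192.0.0/14 (112.192.0.0 - 112.195.255.255) -> port3
More-specific entries that do NOT match:
  112.195.124.204/30 (112.195.124.204 - 112.195.124.207) does not contain 112.195.124.239
  112.195.124.192/28 (112.195.124.192 - 112.195.124.207) does not contain 112.195.124.239
  112.195.224.0/19 (112.195.224.0 - 112.195.255.255) does not contain 112.195.124.239
Longest matching prefix is /14 -> interface port3.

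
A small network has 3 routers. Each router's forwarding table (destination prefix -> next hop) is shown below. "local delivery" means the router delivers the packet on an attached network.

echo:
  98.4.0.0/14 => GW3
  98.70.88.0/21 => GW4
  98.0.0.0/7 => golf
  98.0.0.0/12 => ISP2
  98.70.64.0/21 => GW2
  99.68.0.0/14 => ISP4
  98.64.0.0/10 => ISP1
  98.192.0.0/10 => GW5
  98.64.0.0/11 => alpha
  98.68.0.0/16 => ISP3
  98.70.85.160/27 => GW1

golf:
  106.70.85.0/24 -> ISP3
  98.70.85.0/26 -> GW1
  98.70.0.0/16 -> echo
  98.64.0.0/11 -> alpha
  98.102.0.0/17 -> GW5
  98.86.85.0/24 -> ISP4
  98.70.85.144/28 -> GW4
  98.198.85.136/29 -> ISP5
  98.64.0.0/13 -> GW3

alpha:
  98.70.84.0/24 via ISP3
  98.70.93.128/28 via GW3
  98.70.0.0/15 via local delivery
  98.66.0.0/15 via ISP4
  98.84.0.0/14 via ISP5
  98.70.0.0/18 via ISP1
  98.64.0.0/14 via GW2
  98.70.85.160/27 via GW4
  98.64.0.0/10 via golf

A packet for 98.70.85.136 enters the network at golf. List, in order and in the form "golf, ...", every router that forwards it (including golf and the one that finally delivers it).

At golf: longest match for 98.70.85.136 is 98.70.0.0/16 -> echo
At echo: longest match for 98.70.85.136 is 98.64.0.0/11 -> alpha
At alpha: longest match for 98.70.85.136 is 98.70.0.0/15 -> local delivery

golf, echo, alpha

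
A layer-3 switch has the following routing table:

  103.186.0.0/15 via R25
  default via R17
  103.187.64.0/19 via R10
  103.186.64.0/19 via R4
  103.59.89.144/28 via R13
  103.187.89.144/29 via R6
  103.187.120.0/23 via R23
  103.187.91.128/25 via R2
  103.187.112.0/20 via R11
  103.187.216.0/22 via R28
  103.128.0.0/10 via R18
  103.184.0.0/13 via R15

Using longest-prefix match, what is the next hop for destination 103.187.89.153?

R10

Routes whose prefix contains 103.187.89.153:
  0.0.0.0/0 (default, matches everything) -> R17
  103.128.0.0/10 (103.128.0.0 - 103.191.255.255) -> R18
  103.184.0.0/13 (103.184.0.0 - 103.191.255.255) -> R15
  103.186.0.0/15 (103.186.0.0 - 103.187.255.255) -> R25
  103.187.64.0/19 (103.187.64.0 - 103.187.95.255) -> R10
More-specific entries that do NOT match:
  103.187.89.144/29 (103.187.89.144 - 103.187.89.151) does not contain 103.187.89.153
  103.59.89.144/28 (103.59.89.144 - 103.59.89.159) does not contain 103.187.89.153
  103.187.91.128/25 (103.187.91.128 - 103.187.91.255) does not contain 103.187.89.153
  103.187.120.0/23 (103.187.120.0 - 103.187.121.255) does not contain 103.187.89.153
  103.187.216.0/22 (103.187.216.0 - 103.187.219.255) does not contain 103.187.89.153
  103.187.112.0/20 (103.187.112.0 - 103.187.127.255) does not contain 103.187.89.153
Longest matching prefix is /19 -> next hop R10.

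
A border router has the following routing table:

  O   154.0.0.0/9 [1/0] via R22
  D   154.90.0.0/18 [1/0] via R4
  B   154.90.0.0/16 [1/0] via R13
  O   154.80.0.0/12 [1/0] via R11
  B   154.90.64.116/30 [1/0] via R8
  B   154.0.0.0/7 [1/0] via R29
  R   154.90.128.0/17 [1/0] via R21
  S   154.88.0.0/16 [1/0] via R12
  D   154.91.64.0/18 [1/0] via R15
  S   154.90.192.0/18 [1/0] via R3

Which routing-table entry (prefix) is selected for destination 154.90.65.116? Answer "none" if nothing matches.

154.90.0.0/16

Entries matching 154.90.65.116:
  154.0.0.0/7 (154.0.0.0 - 155.255.255.255)
  154.0.0.0/9 (154.0.0.0 - 154.127.255.255)
  154.80.0.0/12 (154.80.0.0 - 154.95.255.255)
  154.90.0.0/16 (154.90.0.0 - 154.90.255.255)
Most specific is 154.90.0.0/16.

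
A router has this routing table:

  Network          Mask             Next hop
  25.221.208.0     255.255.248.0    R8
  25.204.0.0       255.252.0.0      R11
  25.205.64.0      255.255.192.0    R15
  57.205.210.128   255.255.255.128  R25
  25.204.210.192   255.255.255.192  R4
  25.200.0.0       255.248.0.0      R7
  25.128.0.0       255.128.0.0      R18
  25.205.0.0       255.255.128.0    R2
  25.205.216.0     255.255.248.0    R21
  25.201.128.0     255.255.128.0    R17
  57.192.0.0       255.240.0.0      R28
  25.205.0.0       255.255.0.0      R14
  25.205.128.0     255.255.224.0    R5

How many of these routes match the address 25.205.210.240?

Prefixes containing 25.205.210.240:
  25.128.0.0/9 (25.128.0.0 - 25.255.255.255)
  25.200.0.0/13 (25.200.0.0 - 25.207.255.255)
  25.204.0.0/14 (25.204.0.0 - 25.207.255.255)
  25.205.0.0/16 (25.205.0.0 - 25.205.255.255)
Total matching entries: 4.

4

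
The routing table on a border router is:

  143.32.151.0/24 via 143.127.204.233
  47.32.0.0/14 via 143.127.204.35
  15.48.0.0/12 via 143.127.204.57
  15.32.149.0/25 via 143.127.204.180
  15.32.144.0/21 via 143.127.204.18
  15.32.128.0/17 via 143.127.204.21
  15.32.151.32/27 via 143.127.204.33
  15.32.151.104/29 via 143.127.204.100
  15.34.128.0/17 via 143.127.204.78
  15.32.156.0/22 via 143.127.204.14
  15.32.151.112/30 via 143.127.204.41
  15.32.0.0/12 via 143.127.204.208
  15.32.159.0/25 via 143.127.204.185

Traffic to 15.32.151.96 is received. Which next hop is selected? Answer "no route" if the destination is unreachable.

Routes whose prefix contains 15.32.151.96:
  15.32.0.0/12 (15.32.0.0 - 15.47.255.255) -> 143.127.204.208
  15.32.128.0/17 (15.32.128.0 - 15.32.255.255) -> 143.127.204.21
  15.32.144.0/21 (15.32.144.0 - 15.32.151.255) -> 143.127.204.18
More-specific entries that do NOT match:
  15.32.151.112/30 (15.32.151.112 - 15.32.151.115) does not contain 15.32.151.96
  15.32.151.104/29 (15.32.151.104 - 15.32.151.111) does not contain 15.32.151.96
  15.32.151.32/27 (15.32.151.32 - 15.32.151.63) does not contain 15.32.151.96
  15.32.149.0/25 (15.32.149.0 - 15.32.149.127) does not contain 15.32.151.96
  15.32.159.0/25 (15.32.159.0 - 15.32.159.127) does not contain 15.32.151.96
  143.32.151.0/24 (143.32.151.0 - 143.32.151.255) does not contain 15.32.151.96
  15.32.156.0/22 (15.32.156.0 - 15.32.159.255) does not contain 15.32.151.96
Longest matching prefix is /21 -> next hop 143.127.204.18.

143.127.204.18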